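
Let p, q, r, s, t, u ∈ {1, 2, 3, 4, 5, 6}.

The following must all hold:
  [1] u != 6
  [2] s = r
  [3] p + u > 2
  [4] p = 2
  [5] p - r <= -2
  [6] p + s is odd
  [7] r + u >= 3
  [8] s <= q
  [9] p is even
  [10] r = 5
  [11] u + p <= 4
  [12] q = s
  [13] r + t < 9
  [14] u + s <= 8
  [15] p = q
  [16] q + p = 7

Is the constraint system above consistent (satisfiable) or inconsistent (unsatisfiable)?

Unsatisfiable

Constraint 4 fixes p = 2 and constraint 10 fixes r = 5. Constraints 2, 12, and 15 give p = q = s = r, so p = r. But 2 ≠ 5 — contradiction.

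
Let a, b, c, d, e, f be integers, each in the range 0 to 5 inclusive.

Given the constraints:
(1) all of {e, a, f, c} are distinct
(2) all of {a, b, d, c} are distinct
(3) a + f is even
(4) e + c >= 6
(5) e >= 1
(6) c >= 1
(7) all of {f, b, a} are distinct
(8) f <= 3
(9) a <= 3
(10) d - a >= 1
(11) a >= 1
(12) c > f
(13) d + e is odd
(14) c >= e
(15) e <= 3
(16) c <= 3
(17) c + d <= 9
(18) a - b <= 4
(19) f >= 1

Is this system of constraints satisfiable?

Unsatisfiable

Constraints 5, 6, 8, 9, 11, 15, 16, and 19 confine each of e, a, f, c to the 3 values {1, …, 3}.
Constraint 1 requires all 4 of them to be distinct, but only 3 values are available — impossible by the pigeonhole principle.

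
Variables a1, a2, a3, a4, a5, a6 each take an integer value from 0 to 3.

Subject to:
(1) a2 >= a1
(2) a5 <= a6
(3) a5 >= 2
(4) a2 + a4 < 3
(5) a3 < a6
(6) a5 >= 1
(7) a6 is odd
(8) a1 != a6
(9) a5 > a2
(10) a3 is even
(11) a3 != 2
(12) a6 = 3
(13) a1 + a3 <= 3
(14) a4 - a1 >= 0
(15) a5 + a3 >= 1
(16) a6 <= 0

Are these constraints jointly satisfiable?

From constraint 3: a5 ≥ 2. From constraints 2 and 16: a5 ≤ a6 and a6 ≤ 0, so a5 ≤ 0. But 0 < 2, so no value of a5 works.

Unsatisfiable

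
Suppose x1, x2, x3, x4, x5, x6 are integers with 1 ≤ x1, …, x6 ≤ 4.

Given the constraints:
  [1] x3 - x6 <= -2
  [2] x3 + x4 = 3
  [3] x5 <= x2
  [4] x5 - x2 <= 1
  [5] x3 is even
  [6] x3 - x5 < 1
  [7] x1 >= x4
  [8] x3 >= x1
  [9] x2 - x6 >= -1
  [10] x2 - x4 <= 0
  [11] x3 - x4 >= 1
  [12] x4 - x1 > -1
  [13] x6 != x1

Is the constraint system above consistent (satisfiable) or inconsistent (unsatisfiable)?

Unsatisfiable

Constraints 1, 9, 10, and 11 give x6 − x3 ≥ 2, x3 − x4 ≥ 1, x4 − x2 ≥ 0, x2 − x6 ≥ -1.
Adding all 4 inequalities: the left sides telescope to 0, and the right sides sum to 2 + 1 + 0 + (-1) = 2. So 0 ≥ 2, which is false.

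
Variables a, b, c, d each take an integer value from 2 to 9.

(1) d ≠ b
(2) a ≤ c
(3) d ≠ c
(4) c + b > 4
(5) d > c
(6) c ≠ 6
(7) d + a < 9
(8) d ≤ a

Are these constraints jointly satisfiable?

Constraints 2, 5, and 8 give a ≤ c, c < d, d ≤ a. Chaining: a ≤ c < d ≤ a, which forces a < a — impossible.

Unsatisfiable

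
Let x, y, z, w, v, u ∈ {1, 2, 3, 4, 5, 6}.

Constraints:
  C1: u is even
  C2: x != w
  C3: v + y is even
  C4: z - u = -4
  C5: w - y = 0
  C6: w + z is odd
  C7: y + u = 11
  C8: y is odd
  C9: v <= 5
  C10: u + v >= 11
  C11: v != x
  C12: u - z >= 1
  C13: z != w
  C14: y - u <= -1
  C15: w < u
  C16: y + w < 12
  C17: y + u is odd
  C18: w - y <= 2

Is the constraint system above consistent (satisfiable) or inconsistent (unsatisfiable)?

Setting (x, y, z, w, v, u) = (4, 5, 2, 5, 5, 6) satisfies everything: constraint 4: z - u = -4; constraint 5: w - y = 0; constraint 7: y + u = 11, and the others follow.

Satisfiable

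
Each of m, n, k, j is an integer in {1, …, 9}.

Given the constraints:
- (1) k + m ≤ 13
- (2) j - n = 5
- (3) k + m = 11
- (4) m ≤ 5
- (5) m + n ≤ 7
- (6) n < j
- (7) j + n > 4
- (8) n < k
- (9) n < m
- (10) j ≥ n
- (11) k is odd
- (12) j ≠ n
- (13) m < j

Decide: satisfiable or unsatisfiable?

Satisfiable

Take m = 4, n = 1, k = 7, j = 6. Then constraint 1: k + m = 11; constraint 2: j - n = 5, and every other listed constraint is also met.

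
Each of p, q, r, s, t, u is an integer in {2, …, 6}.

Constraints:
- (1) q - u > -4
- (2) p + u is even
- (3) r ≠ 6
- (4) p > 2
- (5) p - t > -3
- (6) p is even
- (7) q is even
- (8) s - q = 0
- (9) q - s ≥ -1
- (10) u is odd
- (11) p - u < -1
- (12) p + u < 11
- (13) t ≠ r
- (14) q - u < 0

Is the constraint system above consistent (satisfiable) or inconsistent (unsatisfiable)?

Unsatisfiable

Constraint 6 makes p even and constraint 10 makes u odd, so p + u must be odd. Constraint 2 says p + u is even — contradiction.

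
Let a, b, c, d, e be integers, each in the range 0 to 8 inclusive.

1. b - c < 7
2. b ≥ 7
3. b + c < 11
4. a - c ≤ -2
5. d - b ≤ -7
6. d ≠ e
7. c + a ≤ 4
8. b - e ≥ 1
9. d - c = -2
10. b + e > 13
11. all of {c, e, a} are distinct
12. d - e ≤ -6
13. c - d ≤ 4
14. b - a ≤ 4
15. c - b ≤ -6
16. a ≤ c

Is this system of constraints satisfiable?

Unsatisfiable

Constraints 4, 8, 12, 13, and 14 give b − e ≥ 1, e − d ≥ 6, d − c ≥ -4, c − a ≥ 2, a − b ≥ -4.
Adding all 5 inequalities: the left sides telescope to 0, and the right sides sum to 1 + 6 + (-4) + 2 + (-4) = 1. So 0 ≥ 1, which is false.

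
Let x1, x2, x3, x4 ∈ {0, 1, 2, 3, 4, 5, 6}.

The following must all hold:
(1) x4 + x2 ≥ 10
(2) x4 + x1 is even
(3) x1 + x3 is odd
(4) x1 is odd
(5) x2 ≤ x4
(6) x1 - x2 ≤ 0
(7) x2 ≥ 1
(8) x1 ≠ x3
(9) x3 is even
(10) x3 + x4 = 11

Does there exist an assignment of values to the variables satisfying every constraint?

Satisfiable

One satisfying assignment is x1 = 3, x2 = 5, x3 = 6, x4 = 5.
For the less obvious constraints — constraint 1: x4 + x2 = 10; constraint 6: x1 - x2 = -2; constraint 10: x3 + x4 = 11 — and the others hold by inspection.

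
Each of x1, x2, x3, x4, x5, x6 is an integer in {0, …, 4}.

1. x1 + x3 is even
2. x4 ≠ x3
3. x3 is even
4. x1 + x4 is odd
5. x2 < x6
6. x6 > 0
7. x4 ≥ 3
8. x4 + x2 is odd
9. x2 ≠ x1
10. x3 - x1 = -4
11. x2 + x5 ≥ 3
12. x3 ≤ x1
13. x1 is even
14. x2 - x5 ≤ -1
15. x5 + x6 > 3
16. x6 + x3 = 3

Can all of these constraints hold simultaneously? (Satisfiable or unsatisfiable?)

Take x1 = 4, x2 = 2, x3 = 0, x4 = 3, x5 = 3, x6 = 3. Then constraint 10: x3 - x1 = -4; constraint 11: x2 + x5 = 5, and every other listed constraint is also met.

Satisfiable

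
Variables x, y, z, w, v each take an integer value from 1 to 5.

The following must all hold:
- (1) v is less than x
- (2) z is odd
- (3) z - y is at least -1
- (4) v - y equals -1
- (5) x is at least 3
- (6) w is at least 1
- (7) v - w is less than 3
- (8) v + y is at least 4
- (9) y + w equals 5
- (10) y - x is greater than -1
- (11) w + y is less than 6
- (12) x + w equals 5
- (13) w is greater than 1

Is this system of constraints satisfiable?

The assignment x = 3, y = 3, z = 3, w = 2, v = 2 works:
  constraint 3 holds since z - y = 0.
  constraint 4 holds since v - y = -1.
The rest check out directly.

Satisfiable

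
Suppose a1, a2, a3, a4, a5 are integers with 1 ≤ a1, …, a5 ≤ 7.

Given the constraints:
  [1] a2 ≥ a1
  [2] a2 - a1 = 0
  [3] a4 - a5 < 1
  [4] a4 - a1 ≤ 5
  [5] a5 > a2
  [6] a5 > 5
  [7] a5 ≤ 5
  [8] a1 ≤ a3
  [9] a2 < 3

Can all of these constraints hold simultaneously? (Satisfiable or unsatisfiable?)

Unsatisfiable

From constraint 6: a5 ≥ 6. From constraint 7: a5 ≤ 5. But 5 < 6, so no value of a5 works.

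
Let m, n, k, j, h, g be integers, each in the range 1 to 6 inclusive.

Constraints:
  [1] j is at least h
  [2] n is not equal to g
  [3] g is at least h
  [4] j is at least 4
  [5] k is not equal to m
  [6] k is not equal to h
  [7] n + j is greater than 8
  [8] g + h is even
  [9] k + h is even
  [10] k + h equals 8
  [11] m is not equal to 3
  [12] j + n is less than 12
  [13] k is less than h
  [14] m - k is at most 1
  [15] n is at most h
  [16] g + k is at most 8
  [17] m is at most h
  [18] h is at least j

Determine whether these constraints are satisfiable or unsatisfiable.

Satisfiable

One satisfying assignment is m = 1, n = 5, k = 2, j = 6, h = 6, g = 6.
For the less obvious constraints — constraint 7: n + j = 11; constraint 10: k + h = 8 — and the others hold by inspection.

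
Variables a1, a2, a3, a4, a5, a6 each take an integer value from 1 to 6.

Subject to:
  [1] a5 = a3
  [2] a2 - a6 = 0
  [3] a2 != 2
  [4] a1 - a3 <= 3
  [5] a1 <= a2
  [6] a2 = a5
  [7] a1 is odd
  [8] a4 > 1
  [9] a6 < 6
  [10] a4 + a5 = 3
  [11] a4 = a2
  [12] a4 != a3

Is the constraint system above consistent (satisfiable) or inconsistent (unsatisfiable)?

Unsatisfiable

From constraints 1, 6, and 11, a4 = a2 = a5 = a3, so a4 = a3. But constraint 12 says a4 ≠ a3. Contradiction.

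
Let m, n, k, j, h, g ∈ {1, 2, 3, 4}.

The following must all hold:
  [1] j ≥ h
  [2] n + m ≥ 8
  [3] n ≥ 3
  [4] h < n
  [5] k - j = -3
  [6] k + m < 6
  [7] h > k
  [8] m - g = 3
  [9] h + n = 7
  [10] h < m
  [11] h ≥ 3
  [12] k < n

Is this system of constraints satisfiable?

Satisfiable

Take m = 4, n = 4, k = 1, j = 4, h = 3, g = 1. Then constraint 2: n + m = 8; constraint 5: k - j = -3, and every other listed constraint is also met.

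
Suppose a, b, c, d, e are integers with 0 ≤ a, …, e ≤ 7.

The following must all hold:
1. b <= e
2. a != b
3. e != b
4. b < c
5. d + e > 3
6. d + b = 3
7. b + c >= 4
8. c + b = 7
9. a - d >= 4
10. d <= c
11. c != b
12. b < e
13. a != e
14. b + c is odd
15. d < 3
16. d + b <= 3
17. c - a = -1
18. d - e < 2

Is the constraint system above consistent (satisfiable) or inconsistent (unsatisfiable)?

Satisfiable

One satisfying assignment is a = 7, b = 1, c = 6, d = 2, e = 2.
For the less obvious constraints — constraint 5: d + e = 4; constraint 6: d + b = 3; constraint 7: b + c = 7 — and the others hold by inspection.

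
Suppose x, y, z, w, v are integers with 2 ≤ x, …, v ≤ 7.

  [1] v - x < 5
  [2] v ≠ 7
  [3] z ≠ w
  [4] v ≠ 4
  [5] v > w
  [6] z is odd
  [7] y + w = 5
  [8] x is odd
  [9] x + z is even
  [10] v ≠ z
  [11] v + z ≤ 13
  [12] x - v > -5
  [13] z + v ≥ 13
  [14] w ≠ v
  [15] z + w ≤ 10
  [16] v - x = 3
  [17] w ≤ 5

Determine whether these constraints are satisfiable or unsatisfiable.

Take x = 3, y = 2, z = 7, w = 3, v = 6. Then constraint 1: v - x = 3; constraint 7: y + w = 5; constraint 11: v + z = 13, and every other listed constraint is also met.

Satisfiable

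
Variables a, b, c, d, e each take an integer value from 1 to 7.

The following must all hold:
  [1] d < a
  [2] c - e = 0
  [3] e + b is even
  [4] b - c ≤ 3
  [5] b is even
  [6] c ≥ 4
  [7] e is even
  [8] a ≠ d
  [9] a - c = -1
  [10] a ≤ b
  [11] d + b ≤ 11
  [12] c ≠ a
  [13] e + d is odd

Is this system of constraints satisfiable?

Satisfiable

The assignment a = 5, b = 6, c = 6, d = 3, e = 6 works:
  constraint 2 holds since c - e = 0.
  constraint 4 holds since b - c = 0.
The rest check out directly.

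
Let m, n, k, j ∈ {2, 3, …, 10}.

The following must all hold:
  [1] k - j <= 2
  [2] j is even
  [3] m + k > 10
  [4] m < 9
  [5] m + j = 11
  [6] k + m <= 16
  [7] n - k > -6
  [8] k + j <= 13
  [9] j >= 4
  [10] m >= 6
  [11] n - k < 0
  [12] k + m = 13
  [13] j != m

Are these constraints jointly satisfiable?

The assignment m = 7, n = 3, k = 6, j = 4 works:
  constraint 1 holds since k - j = 2.
  constraint 3 holds since m + k = 13.
  constraint 5 holds since m + j = 11.
The rest check out directly.

Satisfiable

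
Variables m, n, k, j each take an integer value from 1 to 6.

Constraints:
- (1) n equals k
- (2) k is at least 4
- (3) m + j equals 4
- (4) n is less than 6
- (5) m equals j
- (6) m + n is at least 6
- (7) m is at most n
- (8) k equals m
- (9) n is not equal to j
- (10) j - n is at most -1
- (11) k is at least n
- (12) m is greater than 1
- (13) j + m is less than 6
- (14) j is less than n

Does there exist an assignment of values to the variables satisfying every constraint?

Unsatisfiable

From constraints 1, 5, and 8, n = k = m = j, so n = j. But constraint 9 says n ≠ j. Contradiction.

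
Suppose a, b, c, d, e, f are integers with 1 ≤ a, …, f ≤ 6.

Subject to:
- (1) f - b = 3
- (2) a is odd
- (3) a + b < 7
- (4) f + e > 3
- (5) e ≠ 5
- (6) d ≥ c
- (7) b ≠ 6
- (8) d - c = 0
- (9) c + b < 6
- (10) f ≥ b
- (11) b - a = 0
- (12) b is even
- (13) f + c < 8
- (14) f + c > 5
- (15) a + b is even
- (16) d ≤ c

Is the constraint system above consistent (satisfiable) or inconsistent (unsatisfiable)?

Constraint 2 makes a odd and constraint 12 makes b even, so a + b must be odd. Constraint 15 says a + b is even — contradiction.

Unsatisfiable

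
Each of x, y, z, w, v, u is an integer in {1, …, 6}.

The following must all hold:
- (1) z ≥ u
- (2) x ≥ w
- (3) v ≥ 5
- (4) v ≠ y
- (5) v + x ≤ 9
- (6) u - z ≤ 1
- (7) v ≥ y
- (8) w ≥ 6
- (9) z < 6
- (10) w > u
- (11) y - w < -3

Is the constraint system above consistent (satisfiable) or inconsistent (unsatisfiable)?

Unsatisfiable

From constraint 3: v ≥ 5. From constraints 2 and 8: x ≥ w ≥ 6. Hence v + x ≥ 11. But constraint 5 requires v + x ≤ 9, and 9 < 11. Contradiction.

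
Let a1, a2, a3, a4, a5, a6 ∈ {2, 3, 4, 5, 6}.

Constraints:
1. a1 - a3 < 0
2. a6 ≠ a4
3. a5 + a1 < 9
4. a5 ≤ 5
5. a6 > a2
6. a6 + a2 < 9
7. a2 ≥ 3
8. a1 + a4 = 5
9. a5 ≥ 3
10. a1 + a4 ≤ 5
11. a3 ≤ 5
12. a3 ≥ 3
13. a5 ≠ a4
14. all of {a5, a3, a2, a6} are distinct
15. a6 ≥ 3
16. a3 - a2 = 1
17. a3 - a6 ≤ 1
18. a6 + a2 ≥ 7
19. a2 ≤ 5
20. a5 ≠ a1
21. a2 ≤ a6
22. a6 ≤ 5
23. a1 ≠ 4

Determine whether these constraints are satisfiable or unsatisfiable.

Unsatisfiable

Constraints 4, 7, 9, 11, 12, 15, 19, and 22 confine each of a5, a3, a2, a6 to the 3 values {3, …, 5}.
Constraint 14 requires all 4 of them to be distinct, but only 3 values are available — impossible by the pigeonhole principle.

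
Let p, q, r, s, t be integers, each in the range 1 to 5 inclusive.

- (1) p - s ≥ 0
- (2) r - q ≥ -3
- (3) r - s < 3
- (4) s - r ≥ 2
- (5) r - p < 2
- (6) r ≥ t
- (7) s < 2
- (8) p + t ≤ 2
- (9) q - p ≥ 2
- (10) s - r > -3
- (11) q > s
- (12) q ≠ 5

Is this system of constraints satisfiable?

Unsatisfiable

Constraints 1, 2, 4, and 9 give s − r ≥ 2, r − q ≥ -3, q − p ≥ 2, p − s ≥ 0.
Adding all 4 inequalities: the left sides telescope to 0, and the right sides sum to 2 + (-3) + 2 + 0 = 1. So 0 ≥ 1, which is false.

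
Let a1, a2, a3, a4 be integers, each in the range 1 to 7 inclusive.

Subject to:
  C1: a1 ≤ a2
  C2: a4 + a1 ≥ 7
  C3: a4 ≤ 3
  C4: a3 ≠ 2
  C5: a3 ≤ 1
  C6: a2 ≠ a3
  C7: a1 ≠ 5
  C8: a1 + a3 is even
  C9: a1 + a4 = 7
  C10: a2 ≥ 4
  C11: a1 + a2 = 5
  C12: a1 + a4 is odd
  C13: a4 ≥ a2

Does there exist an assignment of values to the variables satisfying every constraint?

From constraint 10: a2 ≥ 4. From constraints 3 and 13: a2 ≤ a4 and a4 ≤ 3, so a2 ≤ 3. But 3 < 4, so no value of a2 works.

Unsatisfiable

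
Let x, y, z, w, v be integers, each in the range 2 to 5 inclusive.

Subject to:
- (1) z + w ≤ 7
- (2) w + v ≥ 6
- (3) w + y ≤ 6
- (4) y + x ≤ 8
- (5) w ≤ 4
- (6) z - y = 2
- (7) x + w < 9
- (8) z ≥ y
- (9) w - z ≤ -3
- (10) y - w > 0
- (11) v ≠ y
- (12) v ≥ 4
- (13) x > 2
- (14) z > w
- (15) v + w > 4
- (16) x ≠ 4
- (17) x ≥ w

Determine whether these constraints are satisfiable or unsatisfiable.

The assignment x = 5, y = 3, z = 5, w = 2, v = 5 works:
  constraint 1 holds since z + w = 7.
  constraint 2 holds since w + v = 7.
  constraint 3 holds since w + y = 5.
The rest check out directly.

Satisfiable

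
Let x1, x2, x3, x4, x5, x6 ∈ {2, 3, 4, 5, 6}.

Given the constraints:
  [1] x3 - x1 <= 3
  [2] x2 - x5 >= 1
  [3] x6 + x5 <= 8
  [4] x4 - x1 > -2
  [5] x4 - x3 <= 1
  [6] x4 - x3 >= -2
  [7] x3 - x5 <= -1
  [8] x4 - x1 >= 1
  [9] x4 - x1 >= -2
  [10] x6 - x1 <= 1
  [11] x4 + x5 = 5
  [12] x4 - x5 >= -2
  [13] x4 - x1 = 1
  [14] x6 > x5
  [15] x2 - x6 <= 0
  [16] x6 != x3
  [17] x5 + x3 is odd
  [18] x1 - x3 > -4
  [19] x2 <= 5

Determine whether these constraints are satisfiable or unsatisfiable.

Constraints 2, 5, 7, 8, 10, and 15 give x3 − x4 ≥ -1, x4 − x1 ≥ 1, x1 − x6 ≥ -1, x6 − x2 ≥ 0, x2 − x5 ≥ 1, x5 − x3 ≥ 1.
Adding all 6 inequalities: the left sides telescope to 0, and the right sides sum to (-1) + 1 + (-1) + 0 + 1 + 1 = 1. So 0 ≥ 1, which is false.

Unsatisfiable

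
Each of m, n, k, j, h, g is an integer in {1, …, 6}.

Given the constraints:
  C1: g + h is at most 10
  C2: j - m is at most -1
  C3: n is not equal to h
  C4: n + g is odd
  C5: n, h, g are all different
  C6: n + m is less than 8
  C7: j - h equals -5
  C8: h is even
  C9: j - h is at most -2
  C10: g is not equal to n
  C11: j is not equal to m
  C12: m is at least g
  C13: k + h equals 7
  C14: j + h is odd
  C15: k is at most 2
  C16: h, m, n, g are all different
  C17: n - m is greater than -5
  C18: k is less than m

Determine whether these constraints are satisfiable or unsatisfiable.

Satisfiable

Try m = 5, n = 1, k = 1, j = 1, h = 6, g = 2.
Check constraint 1: g + h = 8; constraint 2: j - m = -4. The remaining constraints are straightforward to verify.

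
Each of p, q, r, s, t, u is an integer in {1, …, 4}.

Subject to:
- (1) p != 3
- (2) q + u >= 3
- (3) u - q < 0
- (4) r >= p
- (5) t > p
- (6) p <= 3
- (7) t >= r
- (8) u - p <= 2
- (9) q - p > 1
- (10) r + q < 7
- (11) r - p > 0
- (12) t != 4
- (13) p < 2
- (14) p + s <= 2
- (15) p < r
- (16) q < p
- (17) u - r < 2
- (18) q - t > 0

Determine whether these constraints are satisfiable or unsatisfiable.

Unsatisfiable

Constraints 7, 15, 16, and 18 give t < q, q < p, p < r, r ≤ t. Chaining: t < q < p < r ≤ t, which forces t < t — impossible.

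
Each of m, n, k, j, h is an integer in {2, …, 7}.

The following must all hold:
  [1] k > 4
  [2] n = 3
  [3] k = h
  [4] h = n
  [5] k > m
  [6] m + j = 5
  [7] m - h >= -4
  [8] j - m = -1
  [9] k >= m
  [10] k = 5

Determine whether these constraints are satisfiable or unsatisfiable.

Constraint 10 fixes k = 5 and constraint 2 fixes n = 3. Constraints 3 and 4 give k = h = n, so k = n. But 5 ≠ 3 — contradiction.

Unsatisfiable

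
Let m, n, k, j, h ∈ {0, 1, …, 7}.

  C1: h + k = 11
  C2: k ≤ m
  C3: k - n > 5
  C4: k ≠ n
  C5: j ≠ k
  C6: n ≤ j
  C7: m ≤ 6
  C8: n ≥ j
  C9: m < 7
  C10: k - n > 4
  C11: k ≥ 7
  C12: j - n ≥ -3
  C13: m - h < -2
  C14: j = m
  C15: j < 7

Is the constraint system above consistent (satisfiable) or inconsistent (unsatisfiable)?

Unsatisfiable

From constraints 2 and 11: m ≥ k and k ≥ 7, so m ≥ 7. From constraint 9: m ≤ 6. But 6 < 7, so no value of m works.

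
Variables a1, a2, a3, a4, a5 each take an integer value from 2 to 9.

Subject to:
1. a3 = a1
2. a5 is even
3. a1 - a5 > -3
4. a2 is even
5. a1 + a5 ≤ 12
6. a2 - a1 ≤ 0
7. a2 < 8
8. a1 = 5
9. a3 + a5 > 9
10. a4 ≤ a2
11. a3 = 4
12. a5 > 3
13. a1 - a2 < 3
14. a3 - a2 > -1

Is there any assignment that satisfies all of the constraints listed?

Constraint 11 fixes a3 = 4 and constraint 8 fixes a1 = 5, but constraint 1 requires a3 = a1. Since 4 ≠ 5, contradiction.

Unsatisfiable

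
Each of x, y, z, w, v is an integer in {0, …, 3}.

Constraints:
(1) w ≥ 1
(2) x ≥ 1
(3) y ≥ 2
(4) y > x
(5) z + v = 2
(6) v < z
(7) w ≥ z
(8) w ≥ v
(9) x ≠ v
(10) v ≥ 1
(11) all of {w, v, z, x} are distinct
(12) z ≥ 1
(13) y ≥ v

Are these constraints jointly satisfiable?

Constraints 1, 2, 10, and 12 confine each of w, v, z, x to the 3 values {1, …, 3} (the domain already gives each ≤ 3).
Constraint 11 requires all 4 of them to be distinct, but only 3 values are available — impossible by the pigeonhole principle.

Unsatisfiable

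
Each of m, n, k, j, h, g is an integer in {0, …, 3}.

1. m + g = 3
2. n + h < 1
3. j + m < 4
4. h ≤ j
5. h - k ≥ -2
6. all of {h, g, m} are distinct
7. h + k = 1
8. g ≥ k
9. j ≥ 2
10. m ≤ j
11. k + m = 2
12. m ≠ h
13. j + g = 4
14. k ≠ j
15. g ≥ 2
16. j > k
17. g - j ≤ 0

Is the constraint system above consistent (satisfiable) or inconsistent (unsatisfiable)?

Try m = 1, n = 0, k = 1, j = 2, h = 0, g = 2.
Check constraint 1: m + g = 3; constraint 2: n + h = 0. The remaining constraints are straightforward to verify.

Satisfiable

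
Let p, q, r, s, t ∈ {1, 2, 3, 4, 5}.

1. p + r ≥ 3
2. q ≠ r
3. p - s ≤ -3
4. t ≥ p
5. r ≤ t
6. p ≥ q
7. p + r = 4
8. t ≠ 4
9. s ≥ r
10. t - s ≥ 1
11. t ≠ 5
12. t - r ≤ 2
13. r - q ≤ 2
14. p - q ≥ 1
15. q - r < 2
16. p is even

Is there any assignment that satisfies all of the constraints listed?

Unsatisfiable

Constraints 3, 10, 12, 13, and 14 give s − p ≥ 3, p − q ≥ 1, q − r ≥ -2, r − t ≥ -2, t − s ≥ 1.
Adding all 5 inequalities: the left sides telescope to 0, and the right sides sum to 3 + 1 + (-2) + (-2) + 1 = 1. So 0 ≥ 1, which is false.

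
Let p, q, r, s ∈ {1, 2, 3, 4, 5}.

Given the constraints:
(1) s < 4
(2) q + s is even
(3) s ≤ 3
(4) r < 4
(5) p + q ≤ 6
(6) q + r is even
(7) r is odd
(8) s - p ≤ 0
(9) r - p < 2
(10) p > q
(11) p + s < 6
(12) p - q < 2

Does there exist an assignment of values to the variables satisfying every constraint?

Satisfiable

The assignment p = 2, q = 1, r = 3, s = 1 works:
  constraint 5 holds since p + q = 3.
  constraint 8 holds since s - p = -1.
The rest check out directly.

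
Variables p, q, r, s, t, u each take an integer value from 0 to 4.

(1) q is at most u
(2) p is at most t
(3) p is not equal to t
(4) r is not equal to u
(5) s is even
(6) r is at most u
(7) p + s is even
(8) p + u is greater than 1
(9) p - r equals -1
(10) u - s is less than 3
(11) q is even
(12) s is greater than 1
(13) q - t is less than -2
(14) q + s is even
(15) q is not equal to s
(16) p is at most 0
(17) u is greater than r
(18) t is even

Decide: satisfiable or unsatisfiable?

Try p = 0, q = 0, r = 1, s = 2, t = 4, u = 4.
Check constraint 8: p + u = 4; constraint 9: p - r = -1. The remaining constraints are straightforward to verify.

Satisfiable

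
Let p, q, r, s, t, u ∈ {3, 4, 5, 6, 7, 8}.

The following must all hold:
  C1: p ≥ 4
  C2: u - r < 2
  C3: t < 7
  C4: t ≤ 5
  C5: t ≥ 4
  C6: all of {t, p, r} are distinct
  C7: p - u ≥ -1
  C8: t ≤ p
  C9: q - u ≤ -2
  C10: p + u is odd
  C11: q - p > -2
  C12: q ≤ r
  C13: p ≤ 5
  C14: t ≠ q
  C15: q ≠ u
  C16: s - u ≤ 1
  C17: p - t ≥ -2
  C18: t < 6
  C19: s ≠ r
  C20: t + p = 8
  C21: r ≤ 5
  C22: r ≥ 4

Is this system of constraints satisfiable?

Constraints 1, 4, 5, 13, 21, and 22 confine each of t, p, r to the 2 values {4, 5}.
Constraint 6 requires all 3 of them to be distinct, but only 2 values are available — impossible by the pigeonhole principle.

Unsatisfiable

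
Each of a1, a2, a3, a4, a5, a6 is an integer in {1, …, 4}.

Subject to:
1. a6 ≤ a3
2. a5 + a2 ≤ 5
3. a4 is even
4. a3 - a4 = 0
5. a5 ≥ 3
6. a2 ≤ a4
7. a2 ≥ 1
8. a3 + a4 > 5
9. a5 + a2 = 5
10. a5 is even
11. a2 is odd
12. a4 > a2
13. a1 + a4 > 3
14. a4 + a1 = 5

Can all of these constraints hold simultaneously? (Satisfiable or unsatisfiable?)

Satisfiable

Try a1 = 1, a2 = 1, a3 = 4, a4 = 4, a5 = 4, a6 = 4.
Check constraint 2: a5 + a2 = 5; constraint 4: a3 - a4 = 0; constraint 8: a3 + a4 = 8. The remaining constraints are straightforward to verify.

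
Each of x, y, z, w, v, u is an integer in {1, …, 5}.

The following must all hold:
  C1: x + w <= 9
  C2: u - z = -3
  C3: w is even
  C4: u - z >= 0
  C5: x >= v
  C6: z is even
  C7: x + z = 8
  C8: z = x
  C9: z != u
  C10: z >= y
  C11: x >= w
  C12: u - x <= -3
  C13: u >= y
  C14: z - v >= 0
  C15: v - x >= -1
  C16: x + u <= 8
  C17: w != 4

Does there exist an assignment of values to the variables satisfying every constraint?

Constraints 4, 12, 14, and 15 give x − u ≥ 3, u − z ≥ 0, z − v ≥ 0, v − x ≥ -1.
Adding all 4 inequalities: the left sides telescope to 0, and the right sides sum to 3 + 0 + 0 + (-1) = 2. So 0 ≥ 2, which is false.

Unsatisfiable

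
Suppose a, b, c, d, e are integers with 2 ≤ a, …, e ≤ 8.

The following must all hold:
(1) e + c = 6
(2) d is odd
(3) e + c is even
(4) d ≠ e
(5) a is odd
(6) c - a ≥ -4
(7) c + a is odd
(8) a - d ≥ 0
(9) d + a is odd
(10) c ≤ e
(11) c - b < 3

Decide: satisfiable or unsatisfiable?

Unsatisfiable

Constraint 2 makes d odd and constraint 5 makes a odd, so d + a must be even. Constraint 9 says d + a is odd — contradiction.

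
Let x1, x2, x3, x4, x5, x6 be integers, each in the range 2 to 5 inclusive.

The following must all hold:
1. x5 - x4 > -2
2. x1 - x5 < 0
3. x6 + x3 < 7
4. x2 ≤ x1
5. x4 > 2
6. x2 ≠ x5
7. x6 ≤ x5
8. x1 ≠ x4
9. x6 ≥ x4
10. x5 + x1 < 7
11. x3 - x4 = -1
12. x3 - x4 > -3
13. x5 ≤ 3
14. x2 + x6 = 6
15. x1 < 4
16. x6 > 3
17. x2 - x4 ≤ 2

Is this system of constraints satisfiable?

From constraint 16: x6 ≥ 4. From constraints 7 and 13: x6 ≤ x5 and x5 ≤ 3, so x6 ≤ 3. But 3 < 4, so no value of x6 works.

Unsatisfiable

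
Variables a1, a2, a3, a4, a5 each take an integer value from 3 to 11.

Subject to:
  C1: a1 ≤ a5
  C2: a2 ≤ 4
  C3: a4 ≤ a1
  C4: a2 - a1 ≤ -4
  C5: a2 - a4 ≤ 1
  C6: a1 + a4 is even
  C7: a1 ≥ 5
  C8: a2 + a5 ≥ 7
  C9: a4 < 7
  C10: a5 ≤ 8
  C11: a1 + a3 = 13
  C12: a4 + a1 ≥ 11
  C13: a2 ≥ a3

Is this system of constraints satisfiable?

Unsatisfiable

From constraints 1 and 10: a1 ≤ a5 ≤ 8. From constraints 2 and 13: a3 ≤ a2 ≤ 4. Hence a1 + a3 ≤ 12. But constraint 11 requires a1 + a3 = 13, and 13 > 12. Contradiction.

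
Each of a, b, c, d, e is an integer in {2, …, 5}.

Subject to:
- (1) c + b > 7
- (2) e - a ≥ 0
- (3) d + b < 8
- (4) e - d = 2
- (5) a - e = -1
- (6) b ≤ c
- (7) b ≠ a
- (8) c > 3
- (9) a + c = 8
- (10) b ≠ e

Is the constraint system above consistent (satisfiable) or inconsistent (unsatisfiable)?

Setting (a, b, c, d, e) = (3, 5, 5, 2, 4) satisfies everything: constraint 1: c + b = 10; constraint 2: e - a = 1; constraint 3: d + b = 7, and the others follow.

Satisfiable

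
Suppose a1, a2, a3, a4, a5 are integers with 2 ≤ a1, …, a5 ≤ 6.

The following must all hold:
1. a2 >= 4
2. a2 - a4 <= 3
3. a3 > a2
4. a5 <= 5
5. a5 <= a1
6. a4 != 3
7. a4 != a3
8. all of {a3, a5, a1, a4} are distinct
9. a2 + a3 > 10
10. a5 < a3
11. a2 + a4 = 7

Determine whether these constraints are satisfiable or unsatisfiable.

One satisfying assignment is a1 = 4, a2 = 5, a3 = 6, a4 = 2, a5 = 3.
For the less obvious constraints — constraint 2: a2 - a4 = 3; constraint 9: a2 + a3 = 11 — and the others hold by inspection.

Satisfiable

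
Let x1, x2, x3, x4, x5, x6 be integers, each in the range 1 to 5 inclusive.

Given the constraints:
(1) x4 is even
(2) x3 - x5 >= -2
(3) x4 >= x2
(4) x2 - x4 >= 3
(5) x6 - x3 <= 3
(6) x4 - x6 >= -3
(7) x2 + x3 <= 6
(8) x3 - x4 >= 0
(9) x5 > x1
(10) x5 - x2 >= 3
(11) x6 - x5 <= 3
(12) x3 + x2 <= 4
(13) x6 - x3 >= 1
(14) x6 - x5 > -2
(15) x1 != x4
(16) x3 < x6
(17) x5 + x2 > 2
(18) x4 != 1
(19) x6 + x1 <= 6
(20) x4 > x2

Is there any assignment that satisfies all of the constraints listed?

Constraints 2, 4, 6, 10, and 13 give x4 − x6 ≥ -3, x6 − x3 ≥ 1, x3 − x5 ≥ -2, x5 − x2 ≥ 3, x2 − x4 ≥ 3.
Adding all 5 inequalities: the left sides telescope to 0, and the right sides sum to (-3) + 1 + (-2) + 3 + 3 = 2. So 0 ≥ 2, which is false.

Unsatisfiable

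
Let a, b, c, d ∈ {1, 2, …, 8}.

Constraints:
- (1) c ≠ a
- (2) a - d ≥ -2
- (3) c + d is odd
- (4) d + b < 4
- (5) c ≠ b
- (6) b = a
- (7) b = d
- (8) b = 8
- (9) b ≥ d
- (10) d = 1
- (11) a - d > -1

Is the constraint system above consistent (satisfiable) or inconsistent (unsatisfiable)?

Unsatisfiable

Constraint 8 fixes b = 8 and constraint 10 fixes d = 1, but constraint 7 requires b = d. Since 8 ≠ 1, contradiction.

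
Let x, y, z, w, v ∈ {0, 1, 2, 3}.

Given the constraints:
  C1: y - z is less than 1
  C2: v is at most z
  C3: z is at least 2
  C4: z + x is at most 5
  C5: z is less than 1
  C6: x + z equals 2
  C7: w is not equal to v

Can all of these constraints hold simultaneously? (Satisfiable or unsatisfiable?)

From constraint 3: z ≥ 2. From constraint 5: z ≤ 0. But 0 < 2, so no value of z works.

Unsatisfiable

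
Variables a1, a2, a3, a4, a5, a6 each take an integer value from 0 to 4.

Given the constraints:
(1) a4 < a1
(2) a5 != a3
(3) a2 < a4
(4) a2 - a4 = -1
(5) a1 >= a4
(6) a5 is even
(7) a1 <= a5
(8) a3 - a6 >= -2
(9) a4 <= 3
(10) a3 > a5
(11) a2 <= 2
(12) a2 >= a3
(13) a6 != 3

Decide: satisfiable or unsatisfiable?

Constraints 1, 3, 7, 10, and 12 give a4 < a1, a1 ≤ a5, a5 < a3, a3 ≤ a2, a2 < a4. Chaining: a4 < a1 ≤ a5 < a3 ≤ a2 < a4, which forces a4 < a4 — impossible.

Unsatisfiable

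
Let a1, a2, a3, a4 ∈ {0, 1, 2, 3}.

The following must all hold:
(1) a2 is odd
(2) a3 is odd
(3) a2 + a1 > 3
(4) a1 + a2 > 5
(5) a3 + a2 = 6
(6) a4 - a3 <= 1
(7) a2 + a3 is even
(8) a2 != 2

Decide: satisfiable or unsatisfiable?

Take a1 = 3, a2 = 3, a3 = 3, a4 = 2. Then constraint 3: a2 + a1 = 6; constraint 4: a1 + a2 = 6, and every other listed constraint is also met.

Satisfiable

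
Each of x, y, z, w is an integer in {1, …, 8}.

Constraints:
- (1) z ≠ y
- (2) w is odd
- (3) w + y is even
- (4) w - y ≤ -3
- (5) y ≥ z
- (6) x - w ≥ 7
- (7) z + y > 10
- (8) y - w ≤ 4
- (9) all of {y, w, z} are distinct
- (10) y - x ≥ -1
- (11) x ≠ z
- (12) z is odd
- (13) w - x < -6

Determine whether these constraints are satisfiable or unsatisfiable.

Constraints 6, 8, and 10 give w − y ≥ -4, y − x ≥ -1, x − w ≥ 7.
Adding all 3 inequalities: the left sides telescope to 0, and the right sides sum to (-4) + (-1) + 7 = 2. So 0 ≥ 2, which is false.

Unsatisfiable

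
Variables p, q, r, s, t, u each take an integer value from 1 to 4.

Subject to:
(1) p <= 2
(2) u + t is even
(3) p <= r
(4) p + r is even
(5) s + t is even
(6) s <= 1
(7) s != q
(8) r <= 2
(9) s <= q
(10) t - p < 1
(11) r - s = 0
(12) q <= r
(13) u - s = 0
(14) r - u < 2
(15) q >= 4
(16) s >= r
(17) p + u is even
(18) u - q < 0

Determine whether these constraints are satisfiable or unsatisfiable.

Unsatisfiable

From constraints 12 and 15: r ≥ q and q ≥ 4, so r ≥ 4. From constraint 8: r ≤ 2. But 2 < 4, so no value of r works.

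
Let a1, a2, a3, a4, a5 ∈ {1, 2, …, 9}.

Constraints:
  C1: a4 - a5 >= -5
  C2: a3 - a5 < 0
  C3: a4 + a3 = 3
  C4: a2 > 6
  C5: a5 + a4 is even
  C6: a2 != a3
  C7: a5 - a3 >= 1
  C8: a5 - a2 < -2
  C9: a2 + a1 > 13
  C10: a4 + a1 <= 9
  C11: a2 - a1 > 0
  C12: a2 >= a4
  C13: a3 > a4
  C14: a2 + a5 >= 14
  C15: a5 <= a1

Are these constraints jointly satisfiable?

Satisfiable

Take a1 = 6, a2 = 9, a3 = 2, a4 = 1, a5 = 5. Then constraint 1: a4 - a5 = -4; constraint 2: a3 - a5 = -3, and every other listed constraint is also met.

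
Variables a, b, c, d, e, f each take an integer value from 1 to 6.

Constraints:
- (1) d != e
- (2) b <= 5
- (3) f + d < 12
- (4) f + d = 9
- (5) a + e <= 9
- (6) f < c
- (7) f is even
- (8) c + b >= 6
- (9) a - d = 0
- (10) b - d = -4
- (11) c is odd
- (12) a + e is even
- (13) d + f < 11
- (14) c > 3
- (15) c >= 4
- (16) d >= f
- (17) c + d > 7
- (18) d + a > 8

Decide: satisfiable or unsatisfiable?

Satisfiable

Take a = 5, b = 1, c = 5, d = 5, e = 1, f = 4. Then constraint 3: f + d = 9; constraint 4: f + d = 9, and every other listed constraint is also met.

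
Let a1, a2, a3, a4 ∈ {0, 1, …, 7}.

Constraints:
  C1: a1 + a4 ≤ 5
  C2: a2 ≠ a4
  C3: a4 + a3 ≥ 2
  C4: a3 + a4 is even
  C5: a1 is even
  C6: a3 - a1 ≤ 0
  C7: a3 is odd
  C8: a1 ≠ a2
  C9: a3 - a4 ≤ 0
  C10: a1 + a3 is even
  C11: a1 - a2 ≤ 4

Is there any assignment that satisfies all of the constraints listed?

Constraint 5 makes a1 even and constraint 7 makes a3 odd, so a1 + a3 must be odd. Constraint 10 says a1 + a3 is even — contradiction.

Unsatisfiable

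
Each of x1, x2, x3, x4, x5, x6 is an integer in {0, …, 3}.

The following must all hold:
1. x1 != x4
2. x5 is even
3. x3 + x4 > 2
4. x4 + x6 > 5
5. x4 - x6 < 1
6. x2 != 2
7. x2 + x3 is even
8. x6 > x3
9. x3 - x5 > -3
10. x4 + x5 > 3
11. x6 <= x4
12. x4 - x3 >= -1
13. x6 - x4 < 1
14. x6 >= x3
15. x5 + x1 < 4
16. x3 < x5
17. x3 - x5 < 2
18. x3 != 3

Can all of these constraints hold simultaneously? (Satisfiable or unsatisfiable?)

Satisfiable

Try x1 = 0, x2 = 3, x3 = 1, x4 = 3, x5 = 2, x6 = 3.
Check constraint 3: x3 + x4 = 4; constraint 4: x4 + x6 = 6; constraint 5: x4 - x6 = 0. The remaining constraints are straightforward to verify.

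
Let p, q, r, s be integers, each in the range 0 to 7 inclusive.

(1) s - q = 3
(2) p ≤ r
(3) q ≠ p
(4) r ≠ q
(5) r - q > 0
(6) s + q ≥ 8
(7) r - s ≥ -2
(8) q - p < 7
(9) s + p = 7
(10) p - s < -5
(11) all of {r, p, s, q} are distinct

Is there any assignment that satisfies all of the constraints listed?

Satisfiable

The assignment p = 0, q = 4, r = 5, s = 7 works:
  constraint 1 holds since s - q = 3.
  constraint 5 holds since r - q = 1.
  constraint 6 holds since s + q = 11.
The rest check out directly.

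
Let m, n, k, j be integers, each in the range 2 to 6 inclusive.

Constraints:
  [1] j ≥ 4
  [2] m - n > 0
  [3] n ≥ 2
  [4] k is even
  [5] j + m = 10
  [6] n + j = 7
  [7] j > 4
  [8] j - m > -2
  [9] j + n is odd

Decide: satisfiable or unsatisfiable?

Satisfiable

The assignment m = 5, n = 2, k = 4, j = 5 works:
  constraint 2 holds since m - n = 3.
  constraint 5 holds since j + m = 10.
The rest check out directly.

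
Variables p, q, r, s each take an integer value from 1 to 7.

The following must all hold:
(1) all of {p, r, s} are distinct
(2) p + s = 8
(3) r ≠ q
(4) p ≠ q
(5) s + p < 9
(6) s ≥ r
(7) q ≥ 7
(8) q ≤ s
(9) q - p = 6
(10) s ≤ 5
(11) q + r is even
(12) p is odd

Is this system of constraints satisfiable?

Unsatisfiable

From constraints 7 and 8: s ≥ q and q ≥ 7, so s ≥ 7. From constraint 10: s ≤ 5. But 5 < 7, so no value of s works.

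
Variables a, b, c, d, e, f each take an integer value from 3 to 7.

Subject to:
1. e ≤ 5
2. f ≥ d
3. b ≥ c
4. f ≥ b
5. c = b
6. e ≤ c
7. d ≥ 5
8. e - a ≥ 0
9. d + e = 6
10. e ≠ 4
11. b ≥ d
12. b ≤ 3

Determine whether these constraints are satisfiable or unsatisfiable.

From constraints 7 and 11: b ≥ d and d ≥ 5, so b ≥ 5. From constraint 12: b ≤ 3. But 3 < 5, so no value of b works.

Unsatisfiable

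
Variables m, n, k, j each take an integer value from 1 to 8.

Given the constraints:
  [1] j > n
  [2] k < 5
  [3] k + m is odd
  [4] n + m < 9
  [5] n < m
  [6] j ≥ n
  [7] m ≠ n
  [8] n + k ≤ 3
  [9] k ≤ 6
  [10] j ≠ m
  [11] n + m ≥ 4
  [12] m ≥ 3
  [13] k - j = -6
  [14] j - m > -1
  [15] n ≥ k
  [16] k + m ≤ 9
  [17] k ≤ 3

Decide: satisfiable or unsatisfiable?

Satisfiable

Try m = 6, n = 1, k = 1, j = 7.
Check constraint 4: n + m = 7; constraint 8: n + k = 2. The remaining constraints are straightforward to verify.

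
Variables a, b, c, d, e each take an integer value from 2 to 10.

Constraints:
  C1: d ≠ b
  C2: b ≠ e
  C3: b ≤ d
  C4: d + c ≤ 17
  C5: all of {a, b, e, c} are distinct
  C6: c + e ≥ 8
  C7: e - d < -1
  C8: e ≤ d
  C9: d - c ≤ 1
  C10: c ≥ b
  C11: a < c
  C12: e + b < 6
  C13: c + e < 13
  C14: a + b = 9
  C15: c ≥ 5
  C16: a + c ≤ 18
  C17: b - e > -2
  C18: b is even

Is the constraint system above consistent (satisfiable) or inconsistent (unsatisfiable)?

Try a = 7, b = 2, c = 8, d = 7, e = 3.
Check constraint 4: d + c = 15; constraint 6: c + e = 11. The remaining constraints are straightforward to verify.

Satisfiable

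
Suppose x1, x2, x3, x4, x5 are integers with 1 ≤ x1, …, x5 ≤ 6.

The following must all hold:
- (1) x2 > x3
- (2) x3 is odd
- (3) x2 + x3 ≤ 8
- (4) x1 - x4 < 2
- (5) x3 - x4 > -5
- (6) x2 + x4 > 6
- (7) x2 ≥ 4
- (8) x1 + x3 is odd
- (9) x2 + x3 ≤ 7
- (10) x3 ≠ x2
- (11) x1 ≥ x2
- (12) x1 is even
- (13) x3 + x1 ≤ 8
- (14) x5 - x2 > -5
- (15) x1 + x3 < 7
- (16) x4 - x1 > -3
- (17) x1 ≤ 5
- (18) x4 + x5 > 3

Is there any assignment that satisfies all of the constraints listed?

Setting (x1, x2, x3, x4, x5) = (4, 4, 1, 3, 2) satisfies everything: constraint 3: x2 + x3 = 5; constraint 4: x1 - x4 = 1; constraint 5: x3 - x4 = -2, and the others follow.

Satisfiable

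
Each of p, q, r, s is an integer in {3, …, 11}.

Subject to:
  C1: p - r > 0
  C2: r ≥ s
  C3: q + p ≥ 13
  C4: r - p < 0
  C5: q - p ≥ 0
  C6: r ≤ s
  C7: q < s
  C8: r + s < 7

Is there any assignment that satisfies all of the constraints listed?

Unsatisfiable

Constraints 1, 2, 5, and 7 give s ≤ r, r < p, p ≤ q, q < s. Chaining: s ≤ r < p ≤ q < s, which forces s < s — impossible.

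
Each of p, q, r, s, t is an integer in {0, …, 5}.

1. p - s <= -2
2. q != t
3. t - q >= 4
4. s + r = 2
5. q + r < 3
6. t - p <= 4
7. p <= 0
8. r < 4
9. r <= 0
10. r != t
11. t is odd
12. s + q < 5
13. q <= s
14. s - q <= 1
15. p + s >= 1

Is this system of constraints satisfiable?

Unsatisfiable

Constraints 1, 3, 6, and 14 give p − t ≥ -4, t − q ≥ 4, q − s ≥ -1, s − p ≥ 2.
Adding all 4 inequalities: the left sides telescope to 0, and the right sides sum to (-4) + 4 + (-1) + 2 = 1. So 0 ≥ 1, which is false.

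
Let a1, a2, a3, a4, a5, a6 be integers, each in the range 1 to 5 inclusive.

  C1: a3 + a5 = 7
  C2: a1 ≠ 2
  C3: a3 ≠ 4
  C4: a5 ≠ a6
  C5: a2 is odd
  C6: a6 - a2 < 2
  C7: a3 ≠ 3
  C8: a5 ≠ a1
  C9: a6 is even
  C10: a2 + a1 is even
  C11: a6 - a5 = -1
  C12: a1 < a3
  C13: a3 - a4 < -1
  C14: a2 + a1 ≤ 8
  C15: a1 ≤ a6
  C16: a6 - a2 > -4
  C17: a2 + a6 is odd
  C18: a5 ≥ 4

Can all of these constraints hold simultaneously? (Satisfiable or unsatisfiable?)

Satisfiable

Setting (a1, a2, a3, a4, a5, a6) = (1, 5, 2, 4, 5, 4) satisfies everything: constraint 1: a3 + a5 = 7; constraint 6: a6 - a2 = -1; constraint 11: a6 - a5 = -1, and the others follow.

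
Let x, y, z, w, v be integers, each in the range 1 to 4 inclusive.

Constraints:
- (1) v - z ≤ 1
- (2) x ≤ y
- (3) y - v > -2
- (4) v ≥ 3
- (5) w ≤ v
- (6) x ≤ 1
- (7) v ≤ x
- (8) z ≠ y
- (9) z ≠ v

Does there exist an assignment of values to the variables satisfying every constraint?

Unsatisfiable

From constraint 4: v ≥ 3. From constraints 6 and 7: v ≤ x and x ≤ 1, so v ≤ 1. But 1 < 3, so no value of v works.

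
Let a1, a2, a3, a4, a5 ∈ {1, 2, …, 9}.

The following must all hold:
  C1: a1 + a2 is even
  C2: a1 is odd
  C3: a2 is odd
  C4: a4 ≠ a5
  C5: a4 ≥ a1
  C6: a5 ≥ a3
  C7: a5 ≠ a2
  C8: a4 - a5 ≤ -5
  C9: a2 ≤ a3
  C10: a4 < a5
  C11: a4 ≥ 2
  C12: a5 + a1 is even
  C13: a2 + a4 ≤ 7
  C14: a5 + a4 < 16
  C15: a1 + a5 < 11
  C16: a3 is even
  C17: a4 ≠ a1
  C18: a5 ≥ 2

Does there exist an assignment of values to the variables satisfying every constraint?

Satisfiable

Take a1 = 1, a2 = 1, a3 = 4, a4 = 4, a5 = 9. Then constraint 8: a4 - a5 = -5; constraint 13: a2 + a4 = 5, and every other listed constraint is also met.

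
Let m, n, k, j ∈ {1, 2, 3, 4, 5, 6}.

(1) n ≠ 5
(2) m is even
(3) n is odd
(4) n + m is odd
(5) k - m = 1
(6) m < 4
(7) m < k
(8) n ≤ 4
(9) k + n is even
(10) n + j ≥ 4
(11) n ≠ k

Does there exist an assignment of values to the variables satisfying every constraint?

Satisfiable

Take m = 2, n = 1, k = 3, j = 6. Then constraint 5: k - m = 1; constraint 10: n + j = 7, and every other listed constraint is also met.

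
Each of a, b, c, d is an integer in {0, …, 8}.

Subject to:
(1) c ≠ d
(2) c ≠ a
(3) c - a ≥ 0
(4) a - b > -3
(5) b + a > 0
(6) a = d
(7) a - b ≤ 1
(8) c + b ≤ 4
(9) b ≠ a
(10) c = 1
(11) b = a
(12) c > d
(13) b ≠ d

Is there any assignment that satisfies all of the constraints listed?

From constraints 6 and 11, b = a = d, so b = d. But constraint 13 says b ≠ d. Contradiction.

Unsatisfiable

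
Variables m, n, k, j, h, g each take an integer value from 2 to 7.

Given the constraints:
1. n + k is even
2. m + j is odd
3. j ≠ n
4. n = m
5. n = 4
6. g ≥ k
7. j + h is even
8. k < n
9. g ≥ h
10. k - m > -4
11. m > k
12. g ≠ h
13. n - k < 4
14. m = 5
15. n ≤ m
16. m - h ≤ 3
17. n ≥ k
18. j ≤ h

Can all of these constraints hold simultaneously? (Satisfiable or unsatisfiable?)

Unsatisfiable

Constraint 5 fixes n = 4 and constraint 14 fixes m = 5, but constraint 4 requires n = m. Since 4 ≠ 5, contradiction.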